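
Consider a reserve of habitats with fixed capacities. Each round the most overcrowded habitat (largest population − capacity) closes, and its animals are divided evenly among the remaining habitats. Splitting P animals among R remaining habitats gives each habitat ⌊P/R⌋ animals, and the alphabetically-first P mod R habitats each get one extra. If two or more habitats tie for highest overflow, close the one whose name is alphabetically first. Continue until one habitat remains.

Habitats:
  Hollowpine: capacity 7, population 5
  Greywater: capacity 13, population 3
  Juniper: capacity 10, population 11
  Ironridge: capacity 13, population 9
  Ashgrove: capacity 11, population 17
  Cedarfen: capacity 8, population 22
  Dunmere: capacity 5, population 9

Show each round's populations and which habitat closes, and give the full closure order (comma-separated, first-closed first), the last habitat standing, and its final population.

Round 1: Ashgrove=17 Cedarfen=22 Dunmere=9 Greywater=3 Hollowpine=5 Ironridge=9 Juniper=11 → close Cedarfen (overflow 14)
  22÷6 = 3 each, +1 to first 4
Round 2: Ashgrove=21 Dunmere=13 Greywater=7 Hollowpine=9 Ironridge=12 Juniper=14 → close Ashgrove (overflow 10)
  21÷5 = 4 each, +1 to first 1
Round 3: Dunmere=18 Greywater=11 Hollowpine=13 Ironridge=16 Juniper=18 → close Dunmere (overflow 13)
  18÷4 = 4 each, +1 to first 2
Round 4: Greywater=16 Hollowpine=18 Ironridge=20 Juniper=22 → close Juniper (overflow 12)
  22÷3 = 7 each, +1 to first 1
Round 5: Greywater=24 Hollowpine=25 Ironridge=27 → close Hollowpine (overflow 18)
  25÷2 = 12 each, +1 to first 1
Round 6: Greywater=37 Ironridge=39 → close Ironridge (overflow 26)
  39÷1 = 39 each, +1 to first 0

Closure order: Cedarfen, Ashgrove, Dunmere, Juniper, Hollowpine, Ironridge
Last habitat: Greywater with 76 animals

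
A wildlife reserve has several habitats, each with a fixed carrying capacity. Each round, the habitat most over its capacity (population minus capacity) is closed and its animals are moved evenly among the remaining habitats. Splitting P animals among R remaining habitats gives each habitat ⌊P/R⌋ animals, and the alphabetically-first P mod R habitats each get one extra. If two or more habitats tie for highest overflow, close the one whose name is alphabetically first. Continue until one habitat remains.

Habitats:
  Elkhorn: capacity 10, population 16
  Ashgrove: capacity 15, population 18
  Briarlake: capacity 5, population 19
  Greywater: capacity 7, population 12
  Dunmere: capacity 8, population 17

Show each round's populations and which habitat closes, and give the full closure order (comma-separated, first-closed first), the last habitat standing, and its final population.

Closure order: Briarlake, Dunmere, Elkhorn, Ashgrove
Last habitat: Greywater with 82 animals

Round 1: Ashgrove=18 Briarlake=19 Dunmere=17 Elkhorn=16 Greywater=12 → close Briarlake (overflow 14)
  19÷4 = 4 each, +1 to first 3
Round 2: Ashgrove=23 Dunmere=22 Elkhorn=21 Greywater=16 → close Dunmere (overflow 14)
  22÷3 = 7 each, +1 to first 1
Round 3: Ashgrove=31 Elkhorn=28 Greywater=23 → close Elkhorn (overflow 18)
  28÷2 = 14 each, +1 to first 0
Round 4: Ashgrove=45 Greywater=37 → close Ashgrove (overflow 30)
  45÷1 = 45 each, +1 to first 0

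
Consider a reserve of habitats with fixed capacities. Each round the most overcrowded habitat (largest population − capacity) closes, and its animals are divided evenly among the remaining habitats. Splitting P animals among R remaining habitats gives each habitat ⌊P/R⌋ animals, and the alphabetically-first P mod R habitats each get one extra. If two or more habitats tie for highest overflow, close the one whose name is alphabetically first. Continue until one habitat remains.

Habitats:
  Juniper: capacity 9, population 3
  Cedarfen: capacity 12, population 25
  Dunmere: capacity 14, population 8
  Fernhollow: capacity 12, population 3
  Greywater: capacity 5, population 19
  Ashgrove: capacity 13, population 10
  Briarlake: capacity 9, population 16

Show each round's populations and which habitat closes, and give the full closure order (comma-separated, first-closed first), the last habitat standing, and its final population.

Closure order: Greywater, Cedarfen, Briarlake, Ashgrove, Dunmere, Juniper
Last habitat: Fernhollow with 84 animals

Round 1: Ashgrove=10 Briarlake=16 Cedarfen=25 Dunmere=8 Fernhollow=3 Greywater=19 Juniper=3 → close Greywater (overflow 14)
  19÷6 = 3 each, +1 to first 1
Round 2: Ashgrove=14 Briarlake=19 Cedarfen=28 Dunmere=11 Fernhollow=6 Juniper=6 → close Cedarfen (overflow 16)
  28÷5 = 5 each, +1 to first 3
Round 3: Ashgrove=20 Briarlake=25 Dunmere=17 Fernhollow=11 Juniper=11 → close Briarlake (overflow 16)
  25÷4 = 6 each, +1 to first 1
Round 4: Ashgrove=27 Dunmere=23 Fernhollow=17 Juniper=17 → close Ashgrove (overflow 14)
  27÷3 = 9 each, +1 to first 0
Round 5: Dunmere=32 Fernhollow=26 Juniper=26 → close Dunmere (overflow 18)
  32÷2 = 16 each, +1 to first 0
Round 6: Fernhollow=42 Juniper=42 → close Juniper (overflow 33)
  42÷1 = 42 each, +1 to first 0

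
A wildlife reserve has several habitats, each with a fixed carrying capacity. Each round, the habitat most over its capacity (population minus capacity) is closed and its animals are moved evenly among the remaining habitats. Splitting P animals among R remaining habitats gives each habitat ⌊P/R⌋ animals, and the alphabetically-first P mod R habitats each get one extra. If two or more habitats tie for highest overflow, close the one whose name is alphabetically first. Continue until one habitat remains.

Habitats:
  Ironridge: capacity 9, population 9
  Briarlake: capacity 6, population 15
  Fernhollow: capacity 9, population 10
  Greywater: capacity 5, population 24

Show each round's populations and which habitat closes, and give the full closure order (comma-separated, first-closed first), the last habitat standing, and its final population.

Round 1: Briarlake=15 Fernhollow=10 Greywater=24 Ironridge=9 → close Greywater (overflow 19)
  24÷3 = 8 each, +1 to first 0
Round 2: Briarlake=23 Fernhollow=18 Ironridge=17 → close Briarlake (overflow 17)
  23÷2 = 11 each, +1 to first 1
Round 3: Fernhollow=30 Ironridge=28 → close Fernhollow (overflow 21)
  30÷1 = 30 each, +1 to first 0

Closure order: Greywater, Briarlake, Fernhollow
Last habitat: Ironridge with 58 animals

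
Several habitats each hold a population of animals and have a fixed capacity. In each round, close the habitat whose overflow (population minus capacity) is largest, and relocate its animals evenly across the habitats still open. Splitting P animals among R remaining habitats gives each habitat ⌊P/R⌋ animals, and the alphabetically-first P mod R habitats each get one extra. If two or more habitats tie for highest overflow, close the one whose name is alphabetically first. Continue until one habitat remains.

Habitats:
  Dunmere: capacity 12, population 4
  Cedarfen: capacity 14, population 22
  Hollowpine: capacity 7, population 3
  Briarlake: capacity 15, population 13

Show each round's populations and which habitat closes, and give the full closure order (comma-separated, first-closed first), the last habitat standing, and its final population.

Closure order: Cedarfen, Briarlake, Hollowpine
Last habitat: Dunmere with 42 animals

Round 1: Briarlake=13 Cedarfen=22 Dunmere=4 Hollowpine=3 → close Cedarfen (overflow 8)
  22÷3 = 7 each, +1 to first 1
Round 2: Briarlake=21 Dunmere=11 Hollowpine=10 → close Briarlake (overflow 6)
  21÷2 = 10 each, +1 to first 1
Round 3: Dunmere=22 Hollowpine=20 → close Hollowpine (overflow 13)
  20÷1 = 20 each, +1 to first 0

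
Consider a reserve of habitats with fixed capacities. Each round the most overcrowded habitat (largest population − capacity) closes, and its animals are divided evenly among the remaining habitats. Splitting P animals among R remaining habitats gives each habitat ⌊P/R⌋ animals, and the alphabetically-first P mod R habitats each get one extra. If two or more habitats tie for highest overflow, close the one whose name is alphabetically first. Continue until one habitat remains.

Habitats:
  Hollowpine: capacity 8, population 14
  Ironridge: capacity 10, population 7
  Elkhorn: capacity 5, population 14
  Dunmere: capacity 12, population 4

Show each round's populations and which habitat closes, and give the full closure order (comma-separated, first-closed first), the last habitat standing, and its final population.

Closure order: Elkhorn, Hollowpine, Ironridge
Last habitat: Dunmere with 39 animals

Round 1: Dunmere=4 Elkhorn=14 Hollowpine=14 Ironridge=7 → close Elkhorn (overflow 9)
  14÷3 = 4 each, +1 to first 2
Round 2: Dunmere=9 Hollowpine=19 Ironridge=11 → close Hollowpine (overflow 11)
  19÷2 = 9 each, +1 to first 1
Round 3: Dunmere=19 Ironridge=20 → close Ironridge (overflow 10)
  20÷1 = 20 each, +1 to first 0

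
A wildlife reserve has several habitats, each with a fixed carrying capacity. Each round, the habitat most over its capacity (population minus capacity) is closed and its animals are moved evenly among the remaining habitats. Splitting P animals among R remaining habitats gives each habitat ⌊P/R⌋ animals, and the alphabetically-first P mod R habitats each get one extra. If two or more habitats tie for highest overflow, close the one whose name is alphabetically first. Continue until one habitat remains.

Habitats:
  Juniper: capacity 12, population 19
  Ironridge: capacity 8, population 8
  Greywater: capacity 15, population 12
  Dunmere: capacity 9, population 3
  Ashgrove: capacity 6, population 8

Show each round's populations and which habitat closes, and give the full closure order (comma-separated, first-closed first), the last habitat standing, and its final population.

Round 1: Ashgrove=8 Dunmere=3 Greywater=12 Ironridge=8 Juniper=19 → close Juniper (overflow 7)
  19÷4 = 4 each, +1 to first 3
Round 2: Ashgrove=13 Dunmere=8 Greywater=17 Ironridge=12 → close Ashgrove (overflow 7)
  13÷3 = 4 each, +1 to first 1
Round 3: Dunmere=13 Greywater=21 Ironridge=16 → close Ironridge (overflow 8)
  16÷2 = 8 each, +1 to first 0
Round 4: Dunmere=21 Greywater=29 → close Greywater (overflow 14)
  29÷1 = 29 each, +1 to first 0

Closure order: Juniper, Ashgrove, Ironridge, Greywater
Last habitat: Dunmere with 50 animals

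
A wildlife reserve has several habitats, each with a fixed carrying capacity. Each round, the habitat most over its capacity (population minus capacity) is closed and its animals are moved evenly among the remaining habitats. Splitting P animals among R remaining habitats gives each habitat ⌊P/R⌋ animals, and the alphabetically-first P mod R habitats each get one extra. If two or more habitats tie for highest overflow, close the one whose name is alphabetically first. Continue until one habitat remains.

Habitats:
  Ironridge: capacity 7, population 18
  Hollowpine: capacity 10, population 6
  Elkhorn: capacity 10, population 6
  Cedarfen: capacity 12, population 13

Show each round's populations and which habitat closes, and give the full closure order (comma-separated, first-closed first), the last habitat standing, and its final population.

Round 1: Cedarfen=13 Elkhorn=6 Hollowpine=6 Ironridge=18 → close Ironridge (overflow 11)
  18÷3 = 6 each, +1 to first 0
Round 2: Cedarfen=19 Elkhorn=12 Hollowpine=12 → close Cedarfen (overflow 7)
  19÷2 = 9 each, +1 to first 1
Round 3: Elkhorn=22 Hollowpine=21 → close Elkhorn (overflow 12)
  22÷1 = 22 each, +1 to first 0

Closure order: Ironridge, Cedarfen, Elkhorn
Last habitat: Hollowpine with 43 animals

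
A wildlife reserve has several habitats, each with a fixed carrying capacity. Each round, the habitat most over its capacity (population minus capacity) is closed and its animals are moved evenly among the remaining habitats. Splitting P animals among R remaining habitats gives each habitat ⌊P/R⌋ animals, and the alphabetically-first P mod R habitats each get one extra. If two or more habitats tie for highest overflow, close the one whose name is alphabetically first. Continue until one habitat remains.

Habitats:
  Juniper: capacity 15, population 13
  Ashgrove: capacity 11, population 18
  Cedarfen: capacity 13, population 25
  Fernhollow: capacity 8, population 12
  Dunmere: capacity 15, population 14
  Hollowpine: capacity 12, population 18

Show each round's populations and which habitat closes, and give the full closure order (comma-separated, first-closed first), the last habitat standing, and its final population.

Closure order: Cedarfen, Ashgrove, Hollowpine, Fernhollow, Dunmere
Last habitat: Juniper with 100 animals

Round 1: Ashgrove=18 Cedarfen=25 Dunmere=14 Fernhollow=12 Hollowpine=18 Juniper=13 → close Cedarfen (overflow 12)
  25÷5 = 5 each, +1 to first 0
Round 2: Ashgrove=23 Dunmere=19 Fernhollow=17 Hollowpine=23 Juniper=18 → close Ashgrove (overflow 12)
  23÷4 = 5 each, +1 to first 3
Round 3: Dunmere=25 Fernhollow=23 Hollowpine=29 Juniper=23 → close Hollowpine (overflow 17)
  29÷3 = 9 each, +1 to first 2
Round 4: Dunmere=35 Fernhollow=33 Juniper=32 → close Fernhollow (overflow 25)
  33÷2 = 16 each, +1 to first 1
Round 5: Dunmere=52 Juniper=48 → close Dunmere (overflow 37)
  52÷1 = 52 each, +1 to first 0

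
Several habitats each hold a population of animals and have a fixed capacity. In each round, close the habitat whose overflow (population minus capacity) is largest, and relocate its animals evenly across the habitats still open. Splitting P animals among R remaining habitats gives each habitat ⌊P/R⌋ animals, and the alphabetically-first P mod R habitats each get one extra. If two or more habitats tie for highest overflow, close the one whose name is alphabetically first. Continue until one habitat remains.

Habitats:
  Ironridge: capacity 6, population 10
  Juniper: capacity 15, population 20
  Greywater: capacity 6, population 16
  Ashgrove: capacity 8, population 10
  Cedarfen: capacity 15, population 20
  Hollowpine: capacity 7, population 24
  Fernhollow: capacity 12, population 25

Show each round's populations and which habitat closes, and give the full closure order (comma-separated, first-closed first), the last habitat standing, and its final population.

Round 1: Ashgrove=10 Cedarfen=20 Fernhollow=25 Greywater=16 Hollowpine=24 Ironridge=10 Juniper=20 → close Hollowpine (overflow 17)
  24÷6 = 4 each, +1 to first 0
Round 2: Ashgrove=14 Cedarfen=24 Fernhollow=29 Greywater=20 Ironridge=14 Juniper=24 → close Fernhollow (overflow 17)
  29÷5 = 5 each, +1 to first 4
Round 3: Ashgrove=20 Cedarfen=30 Greywater=26 Ironridge=20 Juniper=29 → close Greywater (overflow 20)
  26÷4 = 6 each, +1 to first 2
Round 4: Ashgrove=27 Cedarfen=37 Ironridge=26 Juniper=35 → close Cedarfen (overflow 22)
  37÷3 = 12 each, +1 to first 1
Round 5: Ashgrove=40 Ironridge=38 Juniper=47 → close Ashgrove (overflow 32)
  40÷2 = 20 each, +1 to first 0
Round 6: Ironridge=58 Juniper=67 → close Ironridge (overflow 52)
  58÷1 = 58 each, +1 to first 0

Closure order: Hollowpine, Fernhollow, Greywater, Cedarfen, Ashgrove, Ironridge
Last habitat: Juniper with 125 animals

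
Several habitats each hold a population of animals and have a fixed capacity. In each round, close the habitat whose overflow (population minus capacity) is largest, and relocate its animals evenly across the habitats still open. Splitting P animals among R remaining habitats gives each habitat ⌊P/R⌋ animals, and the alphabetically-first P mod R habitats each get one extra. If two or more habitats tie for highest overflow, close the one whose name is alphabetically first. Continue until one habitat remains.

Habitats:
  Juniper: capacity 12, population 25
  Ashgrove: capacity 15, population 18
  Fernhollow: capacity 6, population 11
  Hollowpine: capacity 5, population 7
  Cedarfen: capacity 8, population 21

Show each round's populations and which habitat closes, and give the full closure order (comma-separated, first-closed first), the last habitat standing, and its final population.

Closure order: Cedarfen, Juniper, Fernhollow, Ashgrove
Last habitat: Hollowpine with 82 animals

Round 1: Ashgrove=18 Cedarfen=21 Fernhollow=11 Hollowpine=7 Juniper=25 → close Cedarfen (overflow 13)
  21÷4 = 5 each, +1 to first 1
Round 2: Ashgrove=24 Fernhollow=16 Hollowpine=12 Juniper=30 → close Juniper (overflow 18)
  30÷3 = 10 each, +1 to first 0
Round 3: Ashgrove=34 Fernhollow=26 Hollowpine=22 → close Fernhollow (overflow 20)
  26÷2 = 13 each, +1 to first 0
Round 4: Ashgrove=47 Hollowpine=35 → close Ashgrove (overflow 32)
  47÷1 = 47 each, +1 to first 0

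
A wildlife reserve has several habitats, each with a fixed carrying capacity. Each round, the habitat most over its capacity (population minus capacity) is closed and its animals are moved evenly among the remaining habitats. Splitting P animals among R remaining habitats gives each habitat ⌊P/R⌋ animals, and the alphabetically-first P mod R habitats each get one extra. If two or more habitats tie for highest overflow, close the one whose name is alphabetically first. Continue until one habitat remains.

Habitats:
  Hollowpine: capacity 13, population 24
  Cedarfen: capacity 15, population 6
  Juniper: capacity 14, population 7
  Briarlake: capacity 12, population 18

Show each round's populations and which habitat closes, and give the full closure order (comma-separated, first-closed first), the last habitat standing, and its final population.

Round 1: Briarlake=18 Cedarfen=6 Hollowpine=24 Juniper=7 → close Hollowpine (overflow 11)
  24÷3 = 8 each, +1 to first 0
Round 2: Briarlake=26 Cedarfen=14 Juniper=15 → close Briarlake (overflow 14)
  26÷2 = 13 each, +1 to first 0
Round 3: Cedarfen=27 Juniper=28 → close Juniper (overflow 14)
  28÷1 = 28 each, +1 to first 0

Closure order: Hollowpine, Briarlake, Juniper
Last habitat: Cedarfen with 55 animals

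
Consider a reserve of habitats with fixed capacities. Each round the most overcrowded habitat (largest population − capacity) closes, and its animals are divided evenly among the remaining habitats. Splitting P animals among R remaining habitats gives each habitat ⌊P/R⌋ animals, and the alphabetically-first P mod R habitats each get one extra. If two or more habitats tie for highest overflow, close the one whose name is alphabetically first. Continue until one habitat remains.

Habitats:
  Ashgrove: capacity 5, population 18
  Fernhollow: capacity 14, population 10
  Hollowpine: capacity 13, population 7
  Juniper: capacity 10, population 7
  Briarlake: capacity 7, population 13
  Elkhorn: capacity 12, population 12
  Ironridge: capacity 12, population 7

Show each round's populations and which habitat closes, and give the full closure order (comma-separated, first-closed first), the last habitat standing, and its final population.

Round 1: Ashgrove=18 Briarlake=13 Elkhorn=12 Fernhollow=10 Hollowpine=7 Ironridge=7 Juniper=7 → close Ashgrove (overflow 13)
  18÷6 = 3 each, +1 to first 0
Round 2: Briarlake=16 Elkhorn=15 Fernhollow=13 Hollowpine=10 Ironridge=10 Juniper=10 → close Briarlake (overflow 9)
  16÷5 = 3 each, +1 to first 1
Round 3: Elkhorn=19 Fernhollow=16 Hollowpine=13 Ironridge=13 Juniper=13 → close Elkhorn (overflow 7)
  19÷4 = 4 each, +1 to first 3
Round 4: Fernhollow=21 Hollowpine=18 Ironridge=18 Juniper=17 → close Fernhollow (overflow 7)
  21÷3 = 7 each, +1 to first 0
Round 5: Hollowpine=25 Ironridge=25 Juniper=24 → close Juniper (overflow 14)
  24÷2 = 12 each, +1 to first 0
Round 6: Hollowpine=37 Ironridge=37 → close Ironridge (overflow 25)
  37÷1 = 37 each, +1 to first 0

Closure order: Ashgrove, Briarlake, Elkhorn, Fernhollow, Juniper, Ironridge
Last habitat: Hollowpine with 74 animals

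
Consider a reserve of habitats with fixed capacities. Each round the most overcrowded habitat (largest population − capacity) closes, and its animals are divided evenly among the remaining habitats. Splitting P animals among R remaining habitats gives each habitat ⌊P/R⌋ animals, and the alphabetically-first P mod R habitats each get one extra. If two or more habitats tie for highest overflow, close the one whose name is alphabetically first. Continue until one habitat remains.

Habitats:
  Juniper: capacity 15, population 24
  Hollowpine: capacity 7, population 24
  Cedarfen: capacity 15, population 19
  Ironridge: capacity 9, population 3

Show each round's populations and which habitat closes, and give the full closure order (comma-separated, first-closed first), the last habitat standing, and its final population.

Round 1: Cedarfen=19 Hollowpine=24 Ironridge=3 Juniper=24 → close Hollowpine (overflow 17)
  24÷3 = 8 each, +1 to first 0
Round 2: Cedarfen=27 Ironridge=11 Juniper=32 → close Juniper (overflow 17)
  32÷2 = 16 each, +1 to first 0
Round 3: Cedarfen=43 Ironridge=27 → close Cedarfen (overflow 28)
  43÷1 = 43 each, +1 to first 0

Closure order: Hollowpine, Juniper, Cedarfen
Last habitat: Ironridge with 70 animals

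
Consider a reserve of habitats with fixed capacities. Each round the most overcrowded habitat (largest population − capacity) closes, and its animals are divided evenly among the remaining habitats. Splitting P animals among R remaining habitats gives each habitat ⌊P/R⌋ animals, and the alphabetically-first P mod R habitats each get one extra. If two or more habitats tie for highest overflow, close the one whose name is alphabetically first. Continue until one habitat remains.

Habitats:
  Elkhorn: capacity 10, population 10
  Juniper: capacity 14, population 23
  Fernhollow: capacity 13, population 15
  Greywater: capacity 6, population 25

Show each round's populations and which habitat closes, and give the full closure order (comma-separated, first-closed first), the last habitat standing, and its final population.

Closure order: Greywater, Juniper, Elkhorn
Last habitat: Fernhollow with 73 animals

Round 1: Elkhorn=10 Fernhollow=15 Greywater=25 Juniper=23 → close Greywater (overflow 19)
  25÷3 = 8 each, +1 to first 1
Round 2: Elkhorn=19 Fernhollow=23 Juniper=31 → close Juniper (overflow 17)
  31÷2 = 15 each, +1 to first 1
Round 3: Elkhorn=35 Fernhollow=38 → close Elkhorn (overflow 25)
  35÷1 = 35 each, +1 to first 0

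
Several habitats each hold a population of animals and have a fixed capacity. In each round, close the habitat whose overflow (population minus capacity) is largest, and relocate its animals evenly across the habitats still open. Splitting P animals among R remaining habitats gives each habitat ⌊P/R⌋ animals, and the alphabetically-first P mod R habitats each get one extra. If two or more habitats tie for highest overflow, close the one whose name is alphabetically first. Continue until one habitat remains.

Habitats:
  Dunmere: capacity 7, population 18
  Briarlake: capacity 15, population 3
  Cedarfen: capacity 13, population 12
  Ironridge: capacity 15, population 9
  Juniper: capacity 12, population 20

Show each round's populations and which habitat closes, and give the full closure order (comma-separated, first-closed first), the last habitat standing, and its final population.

Round 1: Briarlake=3 Cedarfen=12 Dunmere=18 Ironridge=9 Juniper=20 → close Dunmere (overflow 11)
  18÷4 = 4 each, +1 to first 2
Round 2: Briarlake=8 Cedarfen=17 Ironridge=13 Juniper=24 → close Juniper (overflow 12)
  24÷3 = 8 each, +1 to first 0
Round 3: Briarlake=16 Cedarfen=25 Ironridge=21 → close Cedarfen (overflow 12)
  25÷2 = 12 each, +1 to first 1
Round 4: Briarlake=29 Ironridge=33 → close Ironridge (overflow 18)
  33÷1 = 33 each, +1 to first 0

Closure order: Dunmere, Juniper, Cedarfen, Ironridge
Last habitat: Briarlake with 62 animals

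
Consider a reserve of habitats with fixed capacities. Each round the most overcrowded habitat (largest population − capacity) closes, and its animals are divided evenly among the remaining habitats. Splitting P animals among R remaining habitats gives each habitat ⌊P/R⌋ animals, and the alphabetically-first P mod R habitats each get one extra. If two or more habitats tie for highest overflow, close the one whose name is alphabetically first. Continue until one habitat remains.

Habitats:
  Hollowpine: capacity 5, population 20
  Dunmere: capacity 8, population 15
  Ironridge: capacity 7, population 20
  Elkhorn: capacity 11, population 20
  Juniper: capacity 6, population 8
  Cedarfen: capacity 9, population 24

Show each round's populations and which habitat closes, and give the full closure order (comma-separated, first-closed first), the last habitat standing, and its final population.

Round 1: Cedarfen=24 Dunmere=15 Elkhorn=20 Hollowpine=20 Ironridge=20 Juniper=8 → close Cedarfen (overflow 15)
  24÷5 = 4 each, +1 to first 4
Round 2: Dunmere=20 Elkhorn=25 Hollowpine=25 Ironridge=25 Juniper=12 → close Hollowpine (overflow 20)
  25÷4 = 6 each, +1 to first 1
Round 3: Dunmere=27 Elkhorn=31 Ironridge=31 Juniper=18 → close Ironridge (overflow 24)
  31÷3 = 10 each, +1 to first 1
Round 4: Dunmere=38 Elkhorn=41 Juniper=28 → close Dunmere (overflow 30)
  38÷2 = 19 each, +1 to first 0
Round 5: Elkhorn=60 Juniper=47 → close Elkhorn (overflow 49)
  60÷1 = 60 each, +1 to first 0

Closure order: Cedarfen, Hollowpine, Ironridge, Dunmere, Elkhorn
Last habitat: Juniper with 107 animals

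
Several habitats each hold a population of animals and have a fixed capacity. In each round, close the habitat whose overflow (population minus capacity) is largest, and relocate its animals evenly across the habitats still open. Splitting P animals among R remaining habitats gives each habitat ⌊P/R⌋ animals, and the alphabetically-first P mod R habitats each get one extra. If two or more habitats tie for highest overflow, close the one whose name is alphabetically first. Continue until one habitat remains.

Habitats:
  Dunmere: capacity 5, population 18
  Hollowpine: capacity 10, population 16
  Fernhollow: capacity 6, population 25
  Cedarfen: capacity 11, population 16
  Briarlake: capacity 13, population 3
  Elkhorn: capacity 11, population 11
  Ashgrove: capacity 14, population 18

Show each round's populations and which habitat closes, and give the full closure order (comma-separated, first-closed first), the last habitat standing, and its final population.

Closure order: Fernhollow, Dunmere, Ashgrove, Hollowpine, Cedarfen, Elkhorn
Last habitat: Briarlake with 107 animals

Round 1: Ashgrove=18 Briarlake=3 Cedarfen=16 Dunmere=18 Elkhorn=11 Fernhollow=25 Hollowpine=16 → close Fernhollow (overflow 19)
  25÷6 = 4 each, +1 to first 1
Round 2: Ashgrove=23 Briarlake=7 Cedarfen=20 Dunmere=22 Elkhorn=15 Hollowpine=20 → close Dunmere (overflow 17)
  22÷5 = 4 each, +1 to first 2
Round 3: Ashgrove=28 Briarlake=12 Cedarfen=24 Elkhorn=19 Hollowpine=24 → close Ashgrove (overflow 14)
  28÷4 = 7 each, +1 to first 0
Round 4: Briarlake=19 Cedarfen=31 Elkhorn=26 Hollowpine=31 → close Hollowpine (overflow 21)
  31÷3 = 10 each, +1 to first 1
Round 5: Briarlake=30 Cedarfen=41 Elkhorn=36 → close Cedarfen (overflow 30)
  41÷2 = 20 each, +1 to first 1
Round 6: Briarlake=51 Elkhorn=56 → close Elkhorn (overflow 45)
  56÷1 = 56 each, +1 to first 0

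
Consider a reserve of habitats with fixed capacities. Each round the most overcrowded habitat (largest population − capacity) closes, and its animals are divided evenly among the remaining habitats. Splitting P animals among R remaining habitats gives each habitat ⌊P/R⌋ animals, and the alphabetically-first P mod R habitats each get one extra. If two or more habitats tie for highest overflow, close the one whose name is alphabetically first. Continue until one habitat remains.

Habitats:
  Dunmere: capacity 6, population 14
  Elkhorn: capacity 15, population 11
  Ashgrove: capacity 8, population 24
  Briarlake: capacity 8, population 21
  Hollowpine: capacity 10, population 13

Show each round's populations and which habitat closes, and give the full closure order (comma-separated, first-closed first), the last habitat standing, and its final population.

Closure order: Ashgrove, Briarlake, Dunmere, Hollowpine
Last habitat: Elkhorn with 83 animals

Round 1: Ashgrove=24 Briarlake=21 Dunmere=14 Elkhorn=11 Hollowpine=13 → close Ashgrove (overflow 16)
  24÷4 = 6 each, +1 to first 0
Round 2: Briarlake=27 Dunmere=20 Elkhorn=17 Hollowpine=19 → close Briarlake (overflow 19)
  27÷3 = 9 each, +1 to first 0
Round 3: Dunmere=29 Elkhorn=26 Hollowpine=28 → close Dunmere (overflow 23)
  29÷2 = 14 each, +1 to first 1
Round 4: Elkhorn=41 Hollowpine=42 → close Hollowpine (overflow 32)
  42÷1 = 42 each, +1 to first 0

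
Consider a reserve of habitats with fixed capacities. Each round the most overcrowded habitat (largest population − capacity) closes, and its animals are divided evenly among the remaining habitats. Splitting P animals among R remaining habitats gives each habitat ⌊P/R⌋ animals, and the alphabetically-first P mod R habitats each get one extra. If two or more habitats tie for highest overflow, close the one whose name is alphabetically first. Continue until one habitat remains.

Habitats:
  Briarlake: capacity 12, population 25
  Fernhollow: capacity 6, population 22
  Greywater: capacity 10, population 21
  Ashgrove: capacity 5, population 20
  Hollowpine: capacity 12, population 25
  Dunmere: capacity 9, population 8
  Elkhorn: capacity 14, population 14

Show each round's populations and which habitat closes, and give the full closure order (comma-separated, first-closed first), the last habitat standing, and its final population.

Round 1: Ashgrove=20 Briarlake=25 Dunmere=8 Elkhorn=14 Fernhollow=22 Greywater=21 Hollowpine=25 → close Fernhollow (overflow 16)
  22÷6 = 3 each, +1 to first 4
Round 2: Ashgrove=24 Briarlake=29 Dunmere=12 Elkhorn=18 Greywater=24 Hollowpine=28 → close Ashgrove (overflow 19)
  24÷5 = 4 each, +1 to first 4
Round 3: Briarlake=34 Dunmere=17 Elkhorn=23 Greywater=29 Hollowpine=32 → close Briarlake (overflow 22)
  34÷4 = 8 each, +1 to first 2
Round 4: Dunmere=26 Elkhorn=32 Greywater=37 Hollowpine=40 → close Hollowpine (overflow 28)
  40÷3 = 13 each, +1 to first 1
Round 5: Dunmere=40 Elkhorn=45 Greywater=50 → close Greywater (overflow 40)
  50÷2 = 25 each, +1 to first 0
Round 6: Dunmere=65 Elkhorn=70 → close Dunmere (overflow 56)
  65÷1 = 65 each, +1 to first 0

Closure order: Fernhollow, Ashgrove, Briarlake, Hollowpine, Greywater, Dunmere
Last habitat: Elkhorn with 135 animals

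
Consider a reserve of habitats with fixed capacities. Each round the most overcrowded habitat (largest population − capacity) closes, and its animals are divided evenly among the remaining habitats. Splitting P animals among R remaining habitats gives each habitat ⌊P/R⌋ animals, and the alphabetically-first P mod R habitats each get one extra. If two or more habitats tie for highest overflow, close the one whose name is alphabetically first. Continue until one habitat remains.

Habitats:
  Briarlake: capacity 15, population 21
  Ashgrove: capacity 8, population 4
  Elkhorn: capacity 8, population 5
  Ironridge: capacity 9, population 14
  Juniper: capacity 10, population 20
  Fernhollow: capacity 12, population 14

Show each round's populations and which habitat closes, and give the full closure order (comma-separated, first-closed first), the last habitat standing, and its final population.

Round 1: Ashgrove=4 Briarlake=21 Elkhorn=5 Fernhollow=14 Ironridge=14 Juniper=20 → close Juniper (overflow 10)
  20÷5 = 4 each, +1 to first 0
Round 2: Ashgrove=8 Briarlake=25 Elkhorn=9 Fernhollow=18 Ironridge=18 → close Briarlake (overflow 10)
  25÷4 = 6 each, +1 to first 1
Round 3: Ashgrove=15 Elkhorn=15 Fernhollow=24 Ironridge=24 → close Ironridge (overflow 15)
  24÷3 = 8 each, +1 to first 0
Round 4: Ashgrove=23 Elkhorn=23 Fernhollow=32 → close Fernhollow (overflow 20)
  32÷2 = 16 each, +1 to first 0
Round 5: Ashgrove=39 Elkhorn=39 → close Ashgrove (overflow 31)
  39÷1 = 39 each, +1 to first 0

Closure order: Juniper, Briarlake, Ironridge, Fernhollow, Ashgrove
Last habitat: Elkhorn with 78 animals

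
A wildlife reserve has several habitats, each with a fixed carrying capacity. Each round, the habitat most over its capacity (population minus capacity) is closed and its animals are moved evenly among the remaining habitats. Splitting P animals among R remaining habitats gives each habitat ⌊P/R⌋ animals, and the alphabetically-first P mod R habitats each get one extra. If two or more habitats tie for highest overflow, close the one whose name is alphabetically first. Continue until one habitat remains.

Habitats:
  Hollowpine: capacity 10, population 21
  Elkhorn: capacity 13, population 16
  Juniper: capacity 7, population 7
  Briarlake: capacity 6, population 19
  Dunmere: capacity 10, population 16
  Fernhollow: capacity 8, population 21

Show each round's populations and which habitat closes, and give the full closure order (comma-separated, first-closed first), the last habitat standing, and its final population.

Round 1: Briarlake=19 Dunmere=16 Elkhorn=16 Fernhollow=21 Hollowpine=21 Juniper=7 → close Briarlake (overflow 13)
  19÷5 = 3 each, +1 to first 4
Round 2: Dunmere=20 Elkhorn=20 Fernhollow=25 Hollowpine=25 Juniper=10 → close Fernhollow (overflow 17)
  25÷4 = 6 each, +1 to first 1
Round 3: Dunmere=27 Elkhorn=26 Hollowpine=31 Juniper=16 → close Hollowpine (overflow 21)
  31÷3 = 10 each, +1 to first 1
Round 4: Dunmere=38 Elkhorn=36 Juniper=26 → close Dunmere (overflow 28)
  38÷2 = 19 each, +1 to first 0
Round 5: Elkhorn=55 Juniper=45 → close Elkhorn (overflow 42)
  55÷1 = 55 each, +1 to first 0

Closure order: Briarlake, Fernhollow, Hollowpine, Dunmere, Elkhorn
Last habitat: Juniper with 100 animals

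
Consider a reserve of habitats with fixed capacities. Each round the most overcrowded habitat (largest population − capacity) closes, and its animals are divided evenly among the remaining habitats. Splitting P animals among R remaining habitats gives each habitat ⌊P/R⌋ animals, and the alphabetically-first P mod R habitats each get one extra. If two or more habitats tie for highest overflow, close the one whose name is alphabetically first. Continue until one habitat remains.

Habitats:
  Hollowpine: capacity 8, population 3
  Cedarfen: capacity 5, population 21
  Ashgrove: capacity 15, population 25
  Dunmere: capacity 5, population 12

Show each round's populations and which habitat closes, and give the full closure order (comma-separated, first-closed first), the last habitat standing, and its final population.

Closure order: Cedarfen, Ashgrove, Dunmere
Last habitat: Hollowpine with 61 animals

Round 1: Ashgrove=25 Cedarfen=21 Dunmere=12 Hollowpine=3 → close Cedarfen (overflow 16)
  21÷3 = 7 each, +1 to first 0
Round 2: Ashgrove=32 Dunmere=19 Hollowpine=10 → close Ashgrove (overflow 17)
  32÷2 = 16 each, +1 to first 0
Round 3: Dunmere=35 Hollowpine=26 → close Dunmere (overflow 30)
  35÷1 = 35 each, +1 to first 0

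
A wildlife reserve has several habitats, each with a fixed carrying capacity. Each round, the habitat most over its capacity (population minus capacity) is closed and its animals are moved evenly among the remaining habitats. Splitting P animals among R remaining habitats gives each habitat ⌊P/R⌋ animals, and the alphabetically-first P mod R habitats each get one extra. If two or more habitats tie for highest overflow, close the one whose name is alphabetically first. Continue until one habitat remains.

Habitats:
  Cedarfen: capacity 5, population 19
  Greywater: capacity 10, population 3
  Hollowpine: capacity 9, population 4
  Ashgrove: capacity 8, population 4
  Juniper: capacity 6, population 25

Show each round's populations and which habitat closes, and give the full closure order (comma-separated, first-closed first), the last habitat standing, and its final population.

Round 1: Ashgrove=4 Cedarfen=19 Greywater=3 Hollowpine=4 Juniper=25 → close Juniper (overflow 19)
  25÷4 = 6 each, +1 to first 1
Round 2: Ashgrove=11 Cedarfen=25 Greywater=9 Hollowpine=10 → close Cedarfen (overflow 20)
  25÷3 = 8 each, +1 to first 1
Round 3: Ashgrove=20 Greywater=17 Hollowpine=18 → close Ashgrove (overflow 12)
  20÷2 = 10 each, +1 to first 0
Round 4: Greywater=27 Hollowpine=28 → close Hollowpine (overflow 19)
  28÷1 = 28 each, +1 to first 0

Closure order: Juniper, Cedarfen, Ashgrove, Hollowpine
Last habitat: Greywater with 55 animals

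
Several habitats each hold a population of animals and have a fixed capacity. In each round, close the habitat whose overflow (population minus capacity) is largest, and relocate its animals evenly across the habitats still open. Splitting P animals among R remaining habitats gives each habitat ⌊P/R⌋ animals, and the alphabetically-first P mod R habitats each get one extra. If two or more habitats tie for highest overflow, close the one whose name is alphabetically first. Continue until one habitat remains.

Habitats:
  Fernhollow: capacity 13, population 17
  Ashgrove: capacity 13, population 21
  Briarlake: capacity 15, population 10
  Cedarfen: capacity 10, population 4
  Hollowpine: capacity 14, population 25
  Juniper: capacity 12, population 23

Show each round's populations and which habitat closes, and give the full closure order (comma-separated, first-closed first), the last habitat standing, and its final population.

Closure order: Hollowpine, Juniper, Ashgrove, Fernhollow, Briarlake
Last habitat: Cedarfen with 100 animals

Round 1: Ashgrove=21 Briarlake=10 Cedarfen=4 Fernhollow=17 Hollowpine=25 Juniper=23 → close Hollowpine (overflow 11)
  25÷5 = 5 each, +1 to first 0
Round 2: Ashgrove=26 Briarlake=15 Cedarfen=9 Fernhollow=22 Juniper=28 → close Juniper (overflow 16)
  28÷4 = 7 each, +1 to first 0
Round 3: Ashgrove=33 Briarlake=22 Cedarfen=16 Fernhollow=29 → close Ashgrove (overflow 20)
  33÷3 = 11 each, +1 to first 0
Round 4: Briarlake=33 Cedarfen=27 Fernhollow=40 → close Fernhollow (overflow 27)
  40÷2 = 20 each, +1 to first 0
Round 5: Briarlake=53 Cedarfen=47 → close Briarlake (overflow 38)
  53÷1 = 53 each, +1 to first 0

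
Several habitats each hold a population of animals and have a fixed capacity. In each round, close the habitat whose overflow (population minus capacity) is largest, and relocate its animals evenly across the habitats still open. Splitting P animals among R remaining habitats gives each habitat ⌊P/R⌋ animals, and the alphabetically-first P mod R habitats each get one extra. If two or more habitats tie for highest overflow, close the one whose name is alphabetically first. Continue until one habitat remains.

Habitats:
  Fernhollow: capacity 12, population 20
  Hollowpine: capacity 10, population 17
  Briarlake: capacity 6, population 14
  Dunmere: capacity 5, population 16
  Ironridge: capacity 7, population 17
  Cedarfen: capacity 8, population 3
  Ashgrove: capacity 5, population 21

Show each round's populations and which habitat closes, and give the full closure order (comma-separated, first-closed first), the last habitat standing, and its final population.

Closure order: Ashgrove, Dunmere, Ironridge, Briarlake, Fernhollow, Hollowpine
Last habitat: Cedarfen with 108 animals

Round 1: Ashgrove=21 Briarlake=14 Cedarfen=3 Dunmere=16 Fernhollow=20 Hollowpine=17 Ironridge=17 → close Ashgrove (overflow 16)
  21÷6 = 3 each, +1 to first 3
Round 2: Briarlake=18 Cedarfen=7 Dunmere=20 Fernhollow=23 Hollowpine=20 Ironridge=20 → close Dunmere (overflow 15)
  20÷5 = 4 each, +1 to first 0
Round 3: Briarlake=22 Cedarfen=11 Fernhollow=27 Hollowpine=24 Ironridge=24 → close Ironridge (overflow 17)
  24÷4 = 6 each, +1 to first 0
Round 4: Briarlake=28 Cedarfen=17 Fernhollow=33 Hollowpine=30 → close Briarlake (overflow 22)
  28÷3 = 9 each, +1 to first 1
Round 5: Cedarfen=27 Fernhollow=42 Hollowpine=39 → close Fernhollow (overflow 30)
  42÷2 = 21 each, +1 to first 0
Round 6: Cedarfen=48 Hollowpine=60 → close Hollowpine (overflow 50)
  60÷1 = 60 each, +1 to first 0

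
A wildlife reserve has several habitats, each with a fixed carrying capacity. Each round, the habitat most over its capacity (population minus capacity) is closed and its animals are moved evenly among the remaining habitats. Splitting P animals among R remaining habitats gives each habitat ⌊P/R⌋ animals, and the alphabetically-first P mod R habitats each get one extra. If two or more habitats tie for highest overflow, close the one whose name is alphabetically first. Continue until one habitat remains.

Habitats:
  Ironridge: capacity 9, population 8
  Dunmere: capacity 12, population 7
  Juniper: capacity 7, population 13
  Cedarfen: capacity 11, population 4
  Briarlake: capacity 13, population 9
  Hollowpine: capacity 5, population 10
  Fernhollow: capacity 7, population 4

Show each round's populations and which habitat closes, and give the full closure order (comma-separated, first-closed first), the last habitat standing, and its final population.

Round 1: Briarlake=9 Cedarfen=4 Dunmere=7 Fernhollow=4 Hollowpine=10 Ironridge=8 Juniper=13 → close Juniper (overflow 6)
  13÷6 = 2 each, +1 to first 1
Round 2: Briarlake=12 Cedarfen=6 Dunmere=9 Fernhollow=6 Hollowpine=12 Ironridge=10 → close Hollowpine (overflow 7)
  12÷5 = 2 each, +1 to first 2
Round 3: Briarlake=15 Cedarfen=9 Dunmere=11 Fernhollow=8 Ironridge=12 → close Ironridge (overflow 3)
  12÷4 = 3 each, +1 to first 0
Round 4: Briarlake=18 Cedarfen=12 Dunmere=14 Fernhollow=11 → close Briarlake (overflow 5)
  18÷3 = 6 each, +1 to first 0
Round 5: Cedarfen=18 Dunmere=20 Fernhollow=17 → close Fernhollow (overflow 10)
  17÷2 = 8 each, +1 to first 1
Round 6: Cedarfen=27 Dunmere=28 → close Cedarfen (overflow 16)
  27÷1 = 27 each, +1 to first 0

Closure order: Juniper, Hollowpine, Ironridge, Briarlake, Fernhollow, Cedarfen
Last habitat: Dunmere with 55 animals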